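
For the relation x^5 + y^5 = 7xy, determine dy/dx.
Apply d/dx to both sides, remembering that y depends on x. Each occurrence of y therefore brings in a y' = dy/dx via the chain rule.

With F(x, y) equal to the left-hand side minus the right, differentiate F term by term:
  d/dx[x^5] = 5x^4
  d/dx[-7xy] = -7x·y' - 7y
  d/dx[y^5] = 5y^4·y'
Adding these up, d/dx[F] = 0 becomes
  (5x^4 - 7y) + (-7x + 5y^4)·y' = 0,
so isolating y',
  dy/dx = -(5x^4 - 7y)/(-7x + 5y^4) = (5x^4 - 7y)/(7x - 5y^4)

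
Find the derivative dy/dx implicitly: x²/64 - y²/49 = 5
Take d/dx of both sides. Since y is implicitly a function of x, the chain rule attaches a y' = dy/dx factor whenever we differentiate through y.

Set F(x, y) = (left side) − (right side), so the curve is F = 0. Differentiating each term of F:
  d/dx[x^2/64] = x/32
  d/dx[-y^2/49] = -2y·y'/49
  d/dx[-5] = 0

Collecting, the y'-free part is the partial derivative in x and the y' coefficient is the partial derivative in y:
  ∂F/∂x = x/32
  ∂F/∂y = -2y/49

so d/dx[F(x, y(x))] = ∂F/∂x + (∂F/∂y)·y' = 0. Rearranging,
  dy/dx = -(∂F/∂x)/(∂F/∂y) = -(x/32)/(-2y/49) = 49x/(64y)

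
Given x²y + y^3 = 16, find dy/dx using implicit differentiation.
Differentiate the relation implicitly: treat y = y(x) and apply the chain rule, so every y-derivative picks up a y' = dy/dx factor.

With everything moved to the left-hand side, differentiate term by term:
  d/dx[x^2y] = x^2·y' + 2xy
  d/dx[y^3] = 3y^2·y'
  d/dx[-16] = 0

Separating the contributions that come from x directly and those that come through y:
  without y':      2xy
  multiplying y':  x^2 + 3y^2

so (2xy) + (x^2 + 3y^2)·y' = 0, and therefore
  dy/dx = -(2xy)/(x^2 + 3y^2) = -2xy/(x^2 + 3y^2)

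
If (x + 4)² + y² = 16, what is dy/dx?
Differentiate both sides with respect to x, treating y as y(x). By the chain rule, any term containing y contributes a factor of y' = dy/dx when we differentiate it.

Move every term to one side and write the relation as F(x, y) = 0. Term by term,
  d/dx[y^2] = 2y·y'
  d/dx[(x + 4)^2] = 2x + 8
  d/dx[-16] = 0

The pieces without y' make up ∂F/∂x and the coefficient of y' is ∂F/∂y:
  ∂F/∂x = 2x + 8,
  ∂F/∂y = 2y.

Since d/dx[F] = ∂F/∂x + (∂F/∂y)·y' = 0, solve for y':
  (∂F/∂y)·y' = -∂F/∂x
  dy/dx = -(∂F/∂x)/(∂F/∂y) = -(2x + 8)/(2y) = (-x - 4)/y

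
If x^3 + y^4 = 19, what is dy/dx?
Apply d/dx to both sides, remembering that y depends on x. Each occurrence of y therefore brings in a y' = dy/dx via the chain rule.

With F(x, y) equal to the left-hand side minus the right, differentiate F term by term:
  d/dx[x^3] = 3x^2
  d/dx[y^4] = 4y^3·y'
  d/dx[-19] = 0
Adding these up, d/dx[F] = 0 becomes
  (3x^2) + (4y^3)·y' = 0,
so isolating y',
  dy/dx = -(3x^2)/(4y^3) = -3x^2/(4y^3)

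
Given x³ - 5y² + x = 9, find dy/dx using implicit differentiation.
Differentiate the relation implicitly: treat y = y(x) and apply the chain rule, so every y-derivative picks up a y' = dy/dx factor.

With everything moved to the left-hand side, differentiate term by term:
  d/dx[x^3] = 3x^2
  d/dx[x] = 1
  d/dx[-5y^2] = -10y·y'
  d/dx[-9] = 0

Separating the contributions that come from x directly and those that come through y:
  without y':      3x^2 + 1
  multiplying y':  -10y

so (3x^2 + 1) + (-10y)·y' = 0, and therefore
  dy/dx = -(3x^2 + 1)/(-10y) = (3x^2 + 1)/(10y)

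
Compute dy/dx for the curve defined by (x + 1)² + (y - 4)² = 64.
Differentiate the relation implicitly: treat y = y(x) and apply the chain rule, so every y-derivative picks up a y' = dy/dx factor.

With everything moved to the left-hand side, differentiate term by term:
  d/dx[(x + 1)^2] = 2x + 2
  d/dx[(y - 4)^2] = 2·y'(y - 4)
  d/dx[-64] = 0

Separating the contributions that come from x directly and those that come through y:
  without y':      2x + 2
  multiplying y':  2y - 8

so (2x + 2) + (2y - 8)·y' = 0, and therefore
  dy/dx = -(2x + 2)/(2y - 8) = (-x - 1)/(y - 4)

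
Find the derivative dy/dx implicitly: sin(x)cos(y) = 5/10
Take d/dx of both sides. Since y is implicitly a function of x, the chain rule attaches a y' = dy/dx factor whenever we differentiate through y.

Set F(x, y) = (left side) − (right side), so the curve is F = 0. Differentiating each term of F:
  d/dx[sin(x)·cos(y)] = -y'·sin(x)·sin(y) + cos(x)·cos(y)
  d/dx[-1/2] = 0

Collecting, the y'-free part is the partial derivative in x and the y' coefficient is the partial derivative in y:
  ∂F/∂x = cos(x)·cos(y)
  ∂F/∂y = -sin(x)·sin(y)

so d/dx[F(x, y(x))] = ∂F/∂x + (∂F/∂y)·y' = 0. Rearranging,
  dy/dx = -(∂F/∂x)/(∂F/∂y) = -(cos(x)·cos(y))/(-sin(x)·sin(y)) = 1/(tan(x)·tan(y))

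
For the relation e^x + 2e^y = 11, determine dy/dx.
Apply d/dx to both sides, remembering that y depends on x. Each occurrence of y therefore brings in a y' = dy/dx via the chain rule.

With F(x, y) equal to the left-hand side minus the right, differentiate F term by term:
  d/dx[e^(x)] = e^(x)
  d/dx[2e^(y)] = 2·y'·e^(y)
  d/dx[-11] = 0
Adding these up, d/dx[F] = 0 becomes
  (e^(x)) + (2e^(y))·y' = 0,
so isolating y',
  dy/dx = -(e^(x))/(2e^(y)) = -e^(x - y)/2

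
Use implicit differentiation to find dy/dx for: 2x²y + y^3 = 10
Take d/dx of both sides. Since y is implicitly a function of x, the chain rule attaches a y' = dy/dx factor whenever we differentiate through y.

Set F(x, y) = (left side) − (right side), so the curve is F = 0. Differentiating each term of F:
  d/dx[2x^2y] = 2x^2·y' + 4xy
  d/dx[y^3] = 3y^2·y'
  d/dx[-10] = 0

Collecting, the y'-free part is the partial derivative in x and the y' coefficient is the partial derivative in y:
  ∂F/∂x = 4xy
  ∂F/∂y = 2x^2 + 3y^2

so d/dx[F(x, y(x))] = ∂F/∂x + (∂F/∂y)·y' = 0. Rearranging,
  dy/dx = -(∂F/∂x)/(∂F/∂y) = -(4xy)/(2x^2 + 3y^2) = -4xy/(2x^2 + 3y^2)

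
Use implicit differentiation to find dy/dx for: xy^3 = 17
Differentiate the relation implicitly: treat y = y(x) and apply the chain rule, so every y-derivative picks up a y' = dy/dx factor.

With everything moved to the left-hand side, differentiate term by term:
  d/dx[xy^3] = 3xy^2·y' + y^3
  d/dx[-17] = 0

Separating the contributions that come from x directly and those that come through y:
  without y':      y^3
  multiplying y':  3xy^2

so (y^3) + (3xy^2)·y' = 0, and therefore
  dy/dx = -(y^3)/(3xy^2) = -y/(3x)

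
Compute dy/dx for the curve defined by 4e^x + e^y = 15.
Differentiate the relation implicitly: treat y = y(x) and apply the chain rule, so every y-derivative picks up a y' = dy/dx factor.

With everything moved to the left-hand side, differentiate term by term:
  d/dx[4e^(x)] = 4e^(x)
  d/dx[e^(y)] = y'·e^(y)
  d/dx[-15] = 0

Separating the contributions that come from x directly and those that come through y:
  without y':      4e^(x)
  multiplying y':  e^(y)

so (4e^(x)) + (e^(y))·y' = 0, and therefore
  dy/dx = -(4e^(x))/(e^(y)) = -4e^(x - y)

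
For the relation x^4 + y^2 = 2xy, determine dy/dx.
Take d/dx of both sides. Since y is implicitly a function of x, the chain rule attaches a y' = dy/dx factor whenever we differentiate through y.

Set F(x, y) = (left side) − (right side), so the curve is F = 0. Differentiating each term of F:
  d/dx[x^4] = 4x^3
  d/dx[-2xy] = -2x·y' - 2y
  d/dx[y^2] = 2y·y'

Collecting, the y'-free part is the partial derivative in x and the y' coefficient is the partial derivative in y:
  ∂F/∂x = 4x^3 - 2y
  ∂F/∂y = -2x + 2y

so d/dx[F(x, y(x))] = ∂F/∂x + (∂F/∂y)·y' = 0. Rearranging,
  dy/dx = -(∂F/∂x)/(∂F/∂y) = -(4x^3 - 2y)/(-2x + 2y) = (2x^3 - y)/(x - y)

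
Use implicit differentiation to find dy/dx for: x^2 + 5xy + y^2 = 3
Take d/dx of both sides. Since y is implicitly a function of x, the chain rule attaches a y' = dy/dx factor whenever we differentiate through y.

Set F(x, y) = (left side) − (right side), so the curve is F = 0. Differentiating each term of F:
  d/dx[x^2] = 2x
  d/dx[5xy] = 5x·y' + 5y
  d/dx[y^2] = 2y·y'
  d/dx[-3] = 0

Collecting, the y'-free part is the partial derivative in x and the y' coefficient is the partial derivative in y:
  ∂F/∂x = 2x + 5y
  ∂F/∂y = 5x + 2y

so d/dx[F(x, y(x))] = ∂F/∂x + (∂F/∂y)·y' = 0. Rearranging,
  dy/dx = -(∂F/∂x)/(∂F/∂y) = -(2x + 5y)/(5x + 2y) = (-2x - 5y)/(5x + 2y)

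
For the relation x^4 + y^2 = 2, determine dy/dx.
Differentiate both sides with respect to x, treating y as y(x). By the chain rule, any term containing y contributes a factor of y' = dy/dx when we differentiate it.

Move every term to one side and write the relation as F(x, y) = 0. Term by term,
  d/dx[x^4] = 4x^3
  d/dx[y^2] = 2y·y'
  d/dx[-2] = 0

The pieces without y' make up ∂F/∂x and the coefficient of y' is ∂F/∂y:
  ∂F/∂x = 4x^3,
  ∂F/∂y = 2y.

Since d/dx[F] = ∂F/∂x + (∂F/∂y)·y' = 0, solve for y':
  (∂F/∂y)·y' = -∂F/∂x
  dy/dx = -(∂F/∂x)/(∂F/∂y) = -(4x^3)/(2y) = -2x^3/y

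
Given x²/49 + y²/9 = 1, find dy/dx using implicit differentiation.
Apply d/dx to both sides, remembering that y depends on x. Each occurrence of y therefore brings in a y' = dy/dx via the chain rule.

With F(x, y) equal to the left-hand side minus the right, differentiate F term by term:
  d/dx[x^2/49] = 2x/49
  d/dx[y^2/9] = 2y·y'/9
  d/dx[-1] = 0
Adding these up, d/dx[F] = 0 becomes
  (2x/49) + (2y/9)·y' = 0,
so isolating y',
  dy/dx = -(2x/49)/(2y/9) = -9x/(49y)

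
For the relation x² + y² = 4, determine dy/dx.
Differentiate the relation implicitly: treat y = y(x) and apply the chain rule, so every y-derivative picks up a y' = dy/dx factor.

With everything moved to the left-hand side, differentiate term by term:
  d/dx[x^2] = 2x
  d/dx[y^2] = 2y·y'
  d/dx[-4] = 0

Separating the contributions that come from x directly and those that come through y:
  without y':      2x
  multiplying y':  2y

so (2x) + (2y)·y' = 0, and therefore
  dy/dx = -(2x)/(2y) = -x/y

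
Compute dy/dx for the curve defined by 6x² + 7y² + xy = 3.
Apply d/dx to both sides, remembering that y depends on x. Each occurrence of y therefore brings in a y' = dy/dx via the chain rule.

With F(x, y) equal to the left-hand side minus the right, differentiate F term by term:
  d/dx[6x^2] = 12x
  d/dx[xy] = x·y' + y
  d/dx[7y^2] = 14y·y'
  d/dx[-3] = 0
Adding these up, d/dx[F] = 0 becomes
  (12x + y) + (x + 14y)·y' = 0,
so isolating y',
  dy/dx = -(12x + y)/(x + 14y) = (-12x - y)/(x + 14y)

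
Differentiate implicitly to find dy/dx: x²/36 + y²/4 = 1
Differentiate the relation implicitly: treat y = y(x) and apply the chain rule, so every y-derivative picks up a y' = dy/dx factor.

With everything moved to the left-hand side, differentiate term by term:
  d/dx[x^2/36] = x/18
  d/dx[y^2/4] = y·y'/2
  d/dx[-1] = 0

Separating the contributions that come from x directly and those that come through y:
  without y':      x/18
  multiplying y':  y/2

so (x/18) + (y/2)·y' = 0, and therefore
  dy/dx = -(x/18)/(y/2) = -x/(9y)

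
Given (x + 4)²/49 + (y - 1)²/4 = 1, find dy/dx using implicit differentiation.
Differentiate both sides with respect to x, treating y as y(x). By the chain rule, any term containing y contributes a factor of y' = dy/dx when we differentiate it.

Move every term to one side and write the relation as F(x, y) = 0. Term by term,
  d/dx[(x + 4)^2/49] = 2x/49 + 8/49
  d/dx[(y - 1)^2/4] = y'(y - 1)/2
  d/dx[-1] = 0

The pieces without y' make up ∂F/∂x and the coefficient of y' is ∂F/∂y:
  ∂F/∂x = 2x/49 + 8/49,
  ∂F/∂y = y/2 - 1/2.

Since d/dx[F] = ∂F/∂x + (∂F/∂y)·y' = 0, solve for y':
  (∂F/∂y)·y' = -∂F/∂x
  dy/dx = -(∂F/∂x)/(∂F/∂y) = -(2x/49 + 8/49)/(y/2 - 1/2)
        = -(2(x + 4)/49)/((y - 1)/2) = 4(-x - 4)/(49(y - 1))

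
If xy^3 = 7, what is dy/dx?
Differentiate both sides with respect to x, treating y as y(x). By the chain rule, any term containing y contributes a factor of y' = dy/dx when we differentiate it.

Move every term to one side and write the relation as F(x, y) = 0. Term by term,
  d/dx[xy^3] = 3xy^2·y' + y^3
  d/dx[-7] = 0

The pieces without y' make up ∂F/∂x and the coefficient of y' is ∂F/∂y:
  ∂F/∂x = y^3,
  ∂F/∂y = 3xy^2.

Since d/dx[F] = ∂F/∂x + (∂F/∂y)·y' = 0, solve for y':
  (∂F/∂y)·y' = -∂F/∂x
  dy/dx = -(∂F/∂x)/(∂F/∂y) = -(y^3)/(3xy^2) = -y/(3x)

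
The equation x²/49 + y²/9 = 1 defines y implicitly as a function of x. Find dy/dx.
Apply d/dx to both sides, remembering that y depends on x. Each occurrence of y therefore brings in a y' = dy/dx via the chain rule.

With F(x, y) equal to the left-hand side minus the right, differentiate F term by term:
  d/dx[x^2/49] = 2x/49
  d/dx[y^2/9] = 2y·y'/9
  d/dx[-1] = 0
Adding these up, d/dx[F] = 0 becomes
  (2x/49) + (2y/9)·y' = 0,
so isolating y',
  dy/dx = -(2x/49)/(2y/9) = -9x/(49y)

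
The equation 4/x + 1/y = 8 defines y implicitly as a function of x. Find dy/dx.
Differentiate both sides with respect to x, treating y as y(x). By the chain rule, any term containing y contributes a factor of y' = dy/dx when we differentiate it.

Move every term to one side and write the relation as F(x, y) = 0. Term by term,
  d/dx[1/y] = -y'/y^2
  d/dx[4/x] = -4/x^2
  d/dx[-8] = 0

The pieces without y' make up ∂F/∂x and the coefficient of y' is ∂F/∂y:
  ∂F/∂x = -4/x^2,
  ∂F/∂y = -1/y^2.

Since d/dx[F] = ∂F/∂x + (∂F/∂y)·y' = 0, solve for y':
  (∂F/∂y)·y' = -∂F/∂x
  dy/dx = -(∂F/∂x)/(∂F/∂y) = -(-4/x^2)/(-1/y^2) = -4y^2/x^2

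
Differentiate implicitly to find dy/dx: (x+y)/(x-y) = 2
Differentiate both sides with respect to x, treating y as y(x). By the chain rule, any term containing y contributes a factor of y' = dy/dx when we differentiate it.

Move every term to one side and write the relation as F(x, y) = 0. Term by term,
  d/dx[(x + y)/(x - y)] = (y' + 1)/(x - y) + (x + y)(y' - 1)/(x - y)^2
  d/dx[-2] = 0

The pieces without y' make up ∂F/∂x and the coefficient of y' is ∂F/∂y:
  ∂F/∂x = 1/(x - y) - (x + y)/(x - y)^2,
  ∂F/∂y = 1/(x - y) + (x + y)/(x - y)^2.

Since d/dx[F] = ∂F/∂x + (∂F/∂y)·y' = 0, solve for y':
  (∂F/∂y)·y' = -∂F/∂x
  dy/dx = -(∂F/∂x)/(∂F/∂y) = -(1/(x - y) - (x + y)/(x - y)^2)/(1/(x - y) + (x + y)/(x - y)^2)
        = -(-2y/(x - y)^2)/(2x/(x - y)^2) = y/x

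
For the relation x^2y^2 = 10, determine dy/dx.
Take d/dx of both sides. Since y is implicitly a function of x, the chain rule attaches a y' = dy/dx factor whenever we differentiate through y.

Set F(x, y) = (left side) − (right side), so the curve is F = 0. Differentiating each term of F:
  d/dx[x^2y^2] = 2x^2y·y' + 2xy^2
  d/dx[-10] = 0

Collecting, the y'-free part is the partial derivative in x and the y' coefficient is the partial derivative in y:
  ∂F/∂x = 2xy^2
  ∂F/∂y = 2x^2y

so d/dx[F(x, y(x))] = ∂F/∂x + (∂F/∂y)·y' = 0. Rearranging,
  dy/dx = -(∂F/∂x)/(∂F/∂y) = -(2xy^2)/(2x^2y) = -y/x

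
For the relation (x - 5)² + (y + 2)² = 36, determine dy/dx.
Apply d/dx to both sides, remembering that y depends on x. Each occurrence of y therefore brings in a y' = dy/dx via the chain rule.

With F(x, y) equal to the left-hand side minus the right, differentiate F term by term:
  d/dx[(x - 5)^2] = 2x - 10
  d/dx[(y + 2)^2] = 2·y'(y + 2)
  d/dx[-36] = 0
Adding these up, d/dx[F] = 0 becomes
  (2x - 10) + (2y + 4)·y' = 0,
so isolating y',
  dy/dx = -(2x - 10)/(2y + 4) = (5 - x)/(y + 2)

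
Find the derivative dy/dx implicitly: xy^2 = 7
Take d/dx of both sides. Since y is implicitly a function of x, the chain rule attaches a y' = dy/dx factor whenever we differentiate through y.

Set F(x, y) = (left side) − (right side), so the curve is F = 0. Differentiating each term of F:
  d/dx[xy^2] = 2xy·y' + y^2
  d/dx[-7] = 0

Collecting, the y'-free part is the partial derivative in x and the y' coefficient is the partial derivative in y:
  ∂F/∂x = y^2
  ∂F/∂y = 2xy

so d/dx[F(x, y(x))] = ∂F/∂x + (∂F/∂y)·y' = 0. Rearranging,
  dy/dx = -(∂F/∂x)/(∂F/∂y) = -(y^2)/(2xy) = -y/(2x)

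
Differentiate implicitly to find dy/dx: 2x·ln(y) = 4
Apply d/dx to both sides, remembering that y depends on x. Each occurrence of y therefore brings in a y' = dy/dx via the chain rule.

With F(x, y) equal to the left-hand side minus the right, differentiate F term by term:
  d/dx[2x·ln(y)] = 2x·y'/y + 2ln(y)
  d/dx[-4] = 0
Adding these up, d/dx[F] = 0 becomes
  (2ln(y)) + (2x/y)·y' = 0,
so isolating y',
  dy/dx = -(2ln(y))/(2x/y) = -y·ln(y)/x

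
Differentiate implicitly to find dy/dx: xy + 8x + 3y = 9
Apply d/dx to both sides, remembering that y depends on x. Each occurrence of y therefore brings in a y' = dy/dx via the chain rule.

With F(x, y) equal to the left-hand side minus the right, differentiate F term by term:
  d/dx[xy] = x·y' + y
  d/dx[8x] = 8
  d/dx[3y] = 3·y'
  d/dx[-9] = 0
Adding these up, d/dx[F] = 0 becomes
  (y + 8) + (x + 3)·y' = 0,
so isolating y',
  dy/dx = -(y + 8)/(x + 3) = (-y - 8)/(x + 3)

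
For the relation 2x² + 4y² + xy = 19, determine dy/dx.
Differentiate both sides with respect to x, treating y as y(x). By the chain rule, any term containing y contributes a factor of y' = dy/dx when we differentiate it.

Move every term to one side and write the relation as F(x, y) = 0. Term by term,
  d/dx[2x^2] = 4x
  d/dx[xy] = x·y' + y
  d/dx[4y^2] = 8y·y'
  d/dx[-19] = 0

The pieces without y' make up ∂F/∂x and the coefficient of y' is ∂F/∂y:
  ∂F/∂x = 4x + y,
  ∂F/∂y = x + 8y.

Since d/dx[F] = ∂F/∂x + (∂F/∂y)·y' = 0, solve for y':
  (∂F/∂y)·y' = -∂F/∂x
  dy/dx = -(∂F/∂x)/(∂F/∂y) = -(4x + y)/(x + 8y) = (-4x - y)/(x + 8y)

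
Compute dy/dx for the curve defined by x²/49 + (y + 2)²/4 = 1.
Apply d/dx to both sides, remembering that y depends on x. Each occurrence of y therefore brings in a y' = dy/dx via the chain rule.

With F(x, y) equal to the left-hand side minus the right, differentiate F term by term:
  d/dx[x^2/49] = 2x/49
  d/dx[(y + 2)^2/4] = y'(y + 2)/2
  d/dx[-1] = 0
Adding these up, d/dx[F] = 0 becomes
  (2x/49) + (y/2 + 1)·y' = 0,
so isolating y',
  dy/dx = -(2x/49)/(y/2 + 1)
        = -(2x/49)/((y + 2)/2) = -4x/(49y + 98)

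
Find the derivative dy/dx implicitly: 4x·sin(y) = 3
Take d/dx of both sides. Since y is implicitly a function of x, the chain rule attaches a y' = dy/dx factor whenever we differentiate through y.

Set F(x, y) = (left side) − (right side), so the curve is F = 0. Differentiating each term of F:
  d/dx[4x·sin(y)] = 4x·y'·cos(y) + 4sin(y)
  d/dx[-3] = 0

Collecting, the y'-free part is the partial derivative in x and the y' coefficient is the partial derivative in y:
  ∂F/∂x = 4sin(y)
  ∂F/∂y = 4x·cos(y)

so d/dx[F(x, y(x))] = ∂F/∂x + (∂F/∂y)·y' = 0. Rearranging,
  dy/dx = -(∂F/∂x)/(∂F/∂y) = -(4sin(y))/(4x·cos(y)) = -tan(y)/x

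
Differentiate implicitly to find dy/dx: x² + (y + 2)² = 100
Differentiate both sides with respect to x, treating y as y(x). By the chain rule, any term containing y contributes a factor of y' = dy/dx when we differentiate it.

Move every term to one side and write the relation as F(x, y) = 0. Term by term,
  d/dx[x^2] = 2x
  d/dx[(y + 2)^2] = 2·y'(y + 2)
  d/dx[-100] = 0

The pieces without y' make up ∂F/∂x and the coefficient of y' is ∂F/∂y:
  ∂F/∂x = 2x,
  ∂F/∂y = 2y + 4.

Since d/dx[F] = ∂F/∂x + (∂F/∂y)·y' = 0, solve for y':
  (∂F/∂y)·y' = -∂F/∂x
  dy/dx = -(∂F/∂x)/(∂F/∂y) = -(2x)/(2y + 4) = -x/(y + 2)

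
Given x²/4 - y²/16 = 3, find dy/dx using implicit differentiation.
Take d/dx of both sides. Since y is implicitly a function of x, the chain rule attaches a y' = dy/dx factor whenever we differentiate through y.

Set F(x, y) = (left side) − (right side), so the curve is F = 0. Differentiating each term of F:
  d/dx[x^2/4] = x/2
  d/dx[-y^2/16] = -y·y'/8
  d/dx[-3] = 0

Collecting, the y'-free part is the partial derivative in x and the y' coefficient is the partial derivative in y:
  ∂F/∂x = x/2
  ∂F/∂y = -y/8

so d/dx[F(x, y(x))] = ∂F/∂x + (∂F/∂y)·y' = 0. Rearranging,
  dy/dx = -(∂F/∂x)/(∂F/∂y) = -(x/2)/(-y/8) = 4x/y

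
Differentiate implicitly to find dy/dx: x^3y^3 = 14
Differentiate both sides with respect to x, treating y as y(x). By the chain rule, any term containing y contributes a factor of y' = dy/dx when we differentiate it.

Move every term to one side and write the relation as F(x, y) = 0. Term by term,
  d/dx[x^3y^3] = 3x^3y^2·y' + 3x^2y^3
  d/dx[-14] = 0

The pieces without y' make up ∂F/∂x and the coefficient of y' is ∂F/∂y:
  ∂F/∂x = 3x^2y^3,
  ∂F/∂y = 3x^3y^2.

Since d/dx[F] = ∂F/∂x + (∂F/∂y)·y' = 0, solve for y':
  (∂F/∂y)·y' = -∂F/∂x
  dy/dx = -(∂F/∂x)/(∂F/∂y) = -(3x^2y^3)/(3x^3y^2) = -y/x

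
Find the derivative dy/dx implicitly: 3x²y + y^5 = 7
Apply d/dx to both sides, remembering that y depends on x. Each occurrence of y therefore brings in a y' = dy/dx via the chain rule.

With F(x, y) equal to the left-hand side minus the right, differentiate F term by term:
  d/dx[3x^2y] = 3x^2·y' + 6xy
  d/dx[y^5] = 5y^4·y'
  d/dx[-7] = 0
Adding these up, d/dx[F] = 0 becomes
  (6xy) + (3x^2 + 5y^4)·y' = 0,
so isolating y',
  dy/dx = -(6xy)/(3x^2 + 5y^4) = -6xy/(3x^2 + 5y^4)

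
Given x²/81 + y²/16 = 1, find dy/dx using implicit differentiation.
Differentiate both sides with respect to x, treating y as y(x). By the chain rule, any term containing y contributes a factor of y' = dy/dx when we differentiate it.

Move every term to one side and write the relation as F(x, y) = 0. Term by term,
  d/dx[x^2/81] = 2x/81
  d/dx[y^2/16] = y·y'/8
  d/dx[-1] = 0

The pieces without y' make up ∂F/∂x and the coefficient of y' is ∂F/∂y:
  ∂F/∂x = 2x/81,
  ∂F/∂y = y/8.

Since d/dx[F] = ∂F/∂x + (∂F/∂y)·y' = 0, solve for y':
  (∂F/∂y)·y' = -∂F/∂x
  dy/dx = -(∂F/∂x)/(∂F/∂y) = -(2x/81)/(y/8) = -16x/(81y)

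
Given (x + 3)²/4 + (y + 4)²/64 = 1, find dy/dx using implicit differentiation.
Differentiate both sides with respect to x, treating y as y(x). By the chain rule, any term containing y contributes a factor of y' = dy/dx when we differentiate it.

Move every term to one side and write the relation as F(x, y) = 0. Term by term,
  d/dx[(x + 3)^2/4] = x/2 + 3/2
  d/dx[(y + 4)^2/64] = y'(y + 4)/32
  d/dx[-1] = 0

The pieces without y' make up ∂F/∂x and the coefficient of y' is ∂F/∂y:
  ∂F/∂x = x/2 + 3/2,
  ∂F/∂y = y/32 + 1/8.

Since d/dx[F] = ∂F/∂x + (∂F/∂y)·y' = 0, solve for y':
  (∂F/∂y)·y' = -∂F/∂x
  dy/dx = -(∂F/∂x)/(∂F/∂y) = -(x/2 + 3/2)/(y/32 + 1/8)
        = -((x + 3)/2)/((y + 4)/32) = 16(-x - 3)/(y + 4)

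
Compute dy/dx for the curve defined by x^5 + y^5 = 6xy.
Differentiate the relation implicitly: treat y = y(x) and apply the chain rule, so every y-derivative picks up a y' = dy/dx factor.

With everything moved to the left-hand side, differentiate term by term:
  d/dx[x^5] = 5x^4
  d/dx[-6xy] = -6x·y' - 6y
  d/dx[y^5] = 5y^4·y'

Separating the contributions that come from x directly and those that come through y:
  without y':      5x^4 - 6y
  multiplying y':  -6x + 5y^4

so (5x^4 - 6y) + (-6x + 5y^4)·y' = 0, and therefore
  dy/dx = -(5x^4 - 6y)/(-6x + 5y^4) = (5x^4 - 6y)/(6x - 5y^4)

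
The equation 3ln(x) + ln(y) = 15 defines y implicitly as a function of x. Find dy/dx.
Differentiate both sides with respect to x, treating y as y(x). By the chain rule, any term containing y contributes a factor of y' = dy/dx when we differentiate it.

Move every term to one side and write the relation as F(x, y) = 0. Term by term,
  d/dx[3ln(x)] = 3/x
  d/dx[ln(y)] = y'/y
  d/dx[-15] = 0

The pieces without y' make up ∂F/∂x and the coefficient of y' is ∂F/∂y:
  ∂F/∂x = 3/x,
  ∂F/∂y = 1/y.

Since d/dx[F] = ∂F/∂x + (∂F/∂y)·y' = 0, solve for y':
  (∂F/∂y)·y' = -∂F/∂x
  dy/dx = -(∂F/∂x)/(∂F/∂y) = -(3/x)/(1/y) = -3y/x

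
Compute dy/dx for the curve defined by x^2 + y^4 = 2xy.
Apply d/dx to both sides, remembering that y depends on x. Each occurrence of y therefore brings in a y' = dy/dx via the chain rule.

With F(x, y) equal to the left-hand side minus the right, differentiate F term by term:
  d/dx[x^2] = 2x
  d/dx[-2xy] = -2x·y' - 2y
  d/dx[y^4] = 4y^3·y'
Adding these up, d/dx[F] = 0 becomes
  (2x - 2y) + (-2x + 4y^3)·y' = 0,
so isolating y',
  dy/dx = -(2x - 2y)/(-2x + 4y^3) = (x - y)/(x - 2y^3)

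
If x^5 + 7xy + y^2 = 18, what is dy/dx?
Differentiate the relation implicitly: treat y = y(x) and apply the chain rule, so every y-derivative picks up a y' = dy/dx factor.

With everything moved to the left-hand side, differentiate term by term:
  d/dx[x^5] = 5x^4
  d/dx[7xy] = 7x·y' + 7y
  d/dx[y^2] = 2y·y'
  d/dx[-18] = 0

Separating the contributions that come from x directly and those that come through y:
  without y':      5x^4 + 7y
  multiplying y':  7x + 2y

so (5x^4 + 7y) + (7x + 2y)·y' = 0, and therefore
  dy/dx = -(5x^4 + 7y)/(7x + 2y) = (-5x^4 - 7y)/(7x + 2y)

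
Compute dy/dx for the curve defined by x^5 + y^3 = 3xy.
Apply d/dx to both sides, remembering that y depends on x. Each occurrence of y therefore brings in a y' = dy/dx via the chain rule.

With F(x, y) equal to the left-hand side minus the right, differentiate F term by term:
  d/dx[x^5] = 5x^4
  d/dx[-3xy] = -3x·y' - 3y
  d/dx[y^3] = 3y^2·y'
Adding these up, d/dx[F] = 0 becomes
  (5x^4 - 3y) + (-3x + 3y^2)·y' = 0,
so isolating y',
  dy/dx = -(5x^4 - 3y)/(-3x + 3y^2) = (5x^4/3 - y)/(x - y^2)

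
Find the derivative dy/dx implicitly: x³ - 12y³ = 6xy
Differentiate the relation implicitly: treat y = y(x) and apply the chain rule, so every y-derivative picks up a y' = dy/dx factor.

With everything moved to the left-hand side, differentiate term by term:
  d/dx[x^3] = 3x^2
  d/dx[-6xy] = -6x·y' - 6y
  d/dx[-12y^3] = -36y^2·y'

Separating the contributions that come from x directly and those that come through y:
  without y':      3x^2 - 6y
  multiplying y':  -6x - 36y^2

so (3x^2 - 6y) + (-6x - 36y^2)·y' = 0, and therefore
  dy/dx = -(3x^2 - 6y)/(-6x - 36y^2) = (x^2/2 - y)/(x + 6y^2)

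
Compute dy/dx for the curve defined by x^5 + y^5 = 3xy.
Differentiate both sides with respect to x, treating y as y(x). By the chain rule, any term containing y contributes a factor of y' = dy/dx when we differentiate it.

Move every term to one side and write the relation as F(x, y) = 0. Term by term,
  d/dx[x^5] = 5x^4
  d/dx[-3xy] = -3x·y' - 3y
  d/dx[y^5] = 5y^4·y'

The pieces without y' make up ∂F/∂x and the coefficient of y' is ∂F/∂y:
  ∂F/∂x = 5x^4 - 3y,
  ∂F/∂y = -3x + 5y^4.

Since d/dx[F] = ∂F/∂x + (∂F/∂y)·y' = 0, solve for y':
  (∂F/∂y)·y' = -∂F/∂x
  dy/dx = -(∂F/∂x)/(∂F/∂y) = -(5x^4 - 3y)/(-3x + 5y^4) = (5x^4 - 3y)/(3x - 5y^4)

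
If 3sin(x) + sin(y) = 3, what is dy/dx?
Differentiate both sides with respect to x, treating y as y(x). By the chain rule, any term containing y contributes a factor of y' = dy/dx when we differentiate it.

Move every term to one side and write the relation as F(x, y) = 0. Term by term,
  d/dx[3sin(x)] = 3cos(x)
  d/dx[sin(y)] = y'·cos(y)
  d/dx[-3] = 0

The pieces without y' make up ∂F/∂x and the coefficient of y' is ∂F/∂y:
  ∂F/∂x = 3cos(x),
  ∂F/∂y = cos(y).

Since d/dx[F] = ∂F/∂x + (∂F/∂y)·y' = 0, solve for y':
  (∂F/∂y)·y' = -∂F/∂x
  dy/dx = -(∂F/∂x)/(∂F/∂y) = -(3cos(x))/(cos(y)) = -3cos(x)/cos(y)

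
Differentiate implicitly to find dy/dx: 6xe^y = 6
Differentiate both sides with respect to x, treating y as y(x). By the chain rule, any term containing y contributes a factor of y' = dy/dx when we differentiate it.

Move every term to one side and write the relation as F(x, y) = 0. Term by term,
  d/dx[6x·e^(y)] = 6x·y'·e^(y) + 6e^(y)
  d/dx[-6] = 0

The pieces without y' make up ∂F/∂x and the coefficient of y' is ∂F/∂y:
  ∂F/∂x = 6e^(y),
  ∂F/∂y = 6x·e^(y).

Since d/dx[F] = ∂F/∂x + (∂F/∂y)·y' = 0, solve for y':
  (∂F/∂y)·y' = -∂F/∂x
  dy/dx = -(∂F/∂x)/(∂F/∂y) = -(6e^(y))/(6x·e^(y)) = -1/x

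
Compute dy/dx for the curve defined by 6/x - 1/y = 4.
Apply d/dx to both sides, remembering that y depends on x. Each occurrence of y therefore brings in a y' = dy/dx via the chain rule.

With F(x, y) equal to the left-hand side minus the right, differentiate F term by term:
  d/dx[-1/y] = y'/y^2
  d/dx[6/x] = -6/x^2
  d/dx[-4] = 0
Adding these up, d/dx[F] = 0 becomes
  (-6/x^2) + (y^(-2))·y' = 0,
so isolating y',
  dy/dx = -(-6/x^2)/(y^(-2)) = 6y^2/x^2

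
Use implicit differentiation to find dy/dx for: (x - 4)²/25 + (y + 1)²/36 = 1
Take d/dx of both sides. Since y is implicitly a function of x, the chain rule attaches a y' = dy/dx factor whenever we differentiate through y.

Set F(x, y) = (left side) − (right side), so the curve is F = 0. Differentiating each term of F:
  d/dx[(x - 4)^2/25] = 2x/25 - 8/25
  d/dx[(y + 1)^2/36] = y'(y + 1)/18
  d/dx[-1] = 0

Collecting, the y'-free part is the partial derivative in x and the y' coefficient is the partial derivative in y:
  ∂F/∂x = 2x/25 - 8/25
  ∂F/∂y = y/18 + 1/18

so d/dx[F(x, y(x))] = ∂F/∂x + (∂F/∂y)·y' = 0. Rearranging,
  dy/dx = -(∂F/∂x)/(∂F/∂y) = -(2x/25 - 8/25)/(y/18 + 1/18)
        = -(2(x - 4)/25)/((y + 1)/18) = 36(4 - x)/(25(y + 1))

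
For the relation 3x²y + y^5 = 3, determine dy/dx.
Differentiate the relation implicitly: treat y = y(x) and apply the chain rule, so every y-derivative picks up a y' = dy/dx factor.

With everything moved to the left-hand side, differentiate term by term:
  d/dx[3x^2y] = 3x^2·y' + 6xy
  d/dx[y^5] = 5y^4·y'
  d/dx[-3] = 0

Separating the contributions that come from x directly and those that come through y:
  without y':      6xy
  multiplying y':  3x^2 + 5y^4

so (6xy) + (3x^2 + 5y^4)·y' = 0, and therefore
  dy/dx = -(6xy)/(3x^2 + 5y^4) = -6xy/(3x^2 + 5y^4)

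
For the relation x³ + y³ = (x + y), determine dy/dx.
Apply d/dx to both sides, remembering that y depends on x. Each occurrence of y therefore brings in a y' = dy/dx via the chain rule.

With F(x, y) equal to the left-hand side minus the right, differentiate F term by term:
  d/dx[x^3] = 3x^2
  d/dx[-x] = -1
  d/dx[y^3] = 3y^2·y'
  d/dx[-y] = -y'
Adding these up, d/dx[F] = 0 becomes
  (3x^2 - 1) + (3y^2 - 1)·y' = 0,
so isolating y',
  dy/dx = -(3x^2 - 1)/(3y^2 - 1) = (1 - 3x^2)/(3y^2 - 1)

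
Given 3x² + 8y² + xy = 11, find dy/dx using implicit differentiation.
Differentiate both sides with respect to x, treating y as y(x). By the chain rule, any term containing y contributes a factor of y' = dy/dx when we differentiate it.

Move every term to one side and write the relation as F(x, y) = 0. Term by term,
  d/dx[3x^2] = 6x
  d/dx[xy] = x·y' + y
  d/dx[8y^2] = 16y·y'
  d/dx[-11] = 0

The pieces without y' make up ∂F/∂x and the coefficient of y' is ∂F/∂y:
  ∂F/∂x = 6x + y,
  ∂F/∂y = x + 16y.

Since d/dx[F] = ∂F/∂x + (∂F/∂y)·y' = 0, solve for y':
  (∂F/∂y)·y' = -∂F/∂x
  dy/dx = -(∂F/∂x)/(∂F/∂y) = -(6x + y)/(x + 16y) = (-6x - y)/(x + 16y)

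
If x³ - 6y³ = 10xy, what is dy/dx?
Differentiate both sides with respect to x, treating y as y(x). By the chain rule, any term containing y contributes a factor of y' = dy/dx when we differentiate it.

Move every term to one side and write the relation as F(x, y) = 0. Term by term,
  d/dx[x^3] = 3x^2
  d/dx[-10xy] = -10x·y' - 10y
  d/dx[-6y^3] = -18y^2·y'

The pieces without y' make up ∂F/∂x and the coefficient of y' is ∂F/∂y:
  ∂F/∂x = 3x^2 - 10y,
  ∂F/∂y = -10x - 18y^2.

Since d/dx[F] = ∂F/∂x + (∂F/∂y)·y' = 0, solve for y':
  (∂F/∂y)·y' = -∂F/∂x
  dy/dx = -(∂F/∂x)/(∂F/∂y) = -(3x^2 - 10y)/(-10x - 18y^2) = (3x^2 - 10y)/(2(5x + 9y^2))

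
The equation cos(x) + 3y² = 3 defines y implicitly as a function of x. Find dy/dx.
Apply d/dx to both sides, remembering that y depends on x. Each occurrence of y therefore brings in a y' = dy/dx via the chain rule.

With F(x, y) equal to the left-hand side minus the right, differentiate F term by term:
  d/dx[3y^2] = 6y·y'
  d/dx[cos(x)] = -sin(x)
  d/dx[-3] = 0
Adding these up, d/dx[F] = 0 becomes
  (-sin(x)) + (6y)·y' = 0,
so isolating y',
  dy/dx = -(-sin(x))/(6y) = sin(x)/(6y)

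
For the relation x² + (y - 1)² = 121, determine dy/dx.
Apply d/dx to both sides, remembering that y depends on x. Each occurrence of y therefore brings in a y' = dy/dx via the chain rule.

With F(x, y) equal to the left-hand side minus the right, differentiate F term by term:
  d/dx[x^2] = 2x
  d/dx[(y - 1)^2] = 2·y'(y - 1)
  d/dx[-121] = 0
Adding these up, d/dx[F] = 0 becomes
  (2x) + (2y - 2)·y' = 0,
so isolating y',
  dy/dx = -(2x)/(2y - 2) = -x/(y - 1)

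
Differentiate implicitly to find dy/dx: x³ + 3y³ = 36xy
Take d/dx of both sides. Since y is implicitly a function of x, the chain rule attaches a y' = dy/dx factor whenever we differentiate through y.

Set F(x, y) = (left side) − (right side), so the curve is F = 0. Differentiating each term of F:
  d/dx[x^3] = 3x^2
  d/dx[-36xy] = -36x·y' - 36y
  d/dx[3y^3] = 9y^2·y'

Collecting, the y'-free part is the partial derivative in x and the y' coefficient is the partial derivative in y:
  ∂F/∂x = 3x^2 - 36y
  ∂F/∂y = -36x + 9y^2

so d/dx[F(x, y(x))] = ∂F/∂x + (∂F/∂y)·y' = 0. Rearranging,
  dy/dx = -(∂F/∂x)/(∂F/∂y) = -(3x^2 - 36y)/(-36x + 9y^2) = (x^2 - 12y)/(3(4x - y^2))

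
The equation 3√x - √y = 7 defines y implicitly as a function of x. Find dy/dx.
Apply d/dx to both sides, remembering that y depends on x. Each occurrence of y therefore brings in a y' = dy/dx via the chain rule.

With F(x, y) equal to the left-hand side minus the right, differentiate F term by term:
  d/dx[3√(x)] = 3/(2√(x))
  d/dx[-√(y)] = -y'/(2√(y))
  d/dx[-7] = 0
Adding these up, d/dx[F] = 0 becomes
  (3/(2√(x))) + (-1/(2√(y)))·y' = 0,
so isolating y',
  dy/dx = -(3/(2√(x)))/(-1/(2√(y))) = 3√(y)/√(x)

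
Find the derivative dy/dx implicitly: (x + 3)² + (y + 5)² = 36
Differentiate both sides with respect to x, treating y as y(x). By the chain rule, any term containing y contributes a factor of y' = dy/dx when we differentiate it.

Move every term to one side and write the relation as F(x, y) = 0. Term by term,
  d/dx[(x + 3)^2] = 2x + 6
  d/dx[(y + 5)^2] = 2·y'(y + 5)
  d/dx[-36] = 0

The pieces without y' make up ∂F/∂x and the coefficient of y' is ∂F/∂y:
  ∂F/∂x = 2x + 6,
  ∂F/∂y = 2y + 10.

Since d/dx[F] = ∂F/∂x + (∂F/∂y)·y' = 0, solve for y':
  (∂F/∂y)·y' = -∂F/∂x
  dy/dx = -(∂F/∂x)/(∂F/∂y) = -(2x + 6)/(2y + 10) = (-x - 3)/(y + 5)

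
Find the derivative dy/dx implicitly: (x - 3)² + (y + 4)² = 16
Differentiate the relation implicitly: treat y = y(x) and apply the chain rule, so every y-derivative picks up a y' = dy/dx factor.

With everything moved to the left-hand side, differentiate term by term:
  d/dx[(x - 3)^2] = 2x - 6
  d/dx[(y + 4)^2] = 2·y'(y + 4)
  d/dx[-16] = 0

Separating the contributions that come from x directly and those that come through y:
  without y':      2x - 6
  multiplying y':  2y + 8

so (2x - 6) + (2y + 8)·y' = 0, and therefore
  dy/dx = -(2x - 6)/(2y + 8) = (3 - x)/(y + 4)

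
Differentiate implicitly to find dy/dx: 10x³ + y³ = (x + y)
Differentiate the relation implicitly: treat y = y(x) and apply the chain rule, so every y-derivative picks up a y' = dy/dx factor.

With everything moved to the left-hand side, differentiate term by term:
  d/dx[10x^3] = 30x^2
  d/dx[-x] = -1
  d/dx[y^3] = 3y^2·y'
  d/dx[-y] = -y'

Separating the contributions that come from x directly and those that come through y:
  without y':      30x^2 - 1
  multiplying y':  3y^2 - 1

so (30x^2 - 1) + (3y^2 - 1)·y' = 0, and therefore
  dy/dx = -(30x^2 - 1)/(3y^2 - 1) = (1 - 30x^2)/(3y^2 - 1)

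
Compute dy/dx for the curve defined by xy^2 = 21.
Differentiate both sides with respect to x, treating y as y(x). By the chain rule, any term containing y contributes a factor of y' = dy/dx when we differentiate it.

Move every term to one side and write the relation as F(x, y) = 0. Term by term,
  d/dx[xy^2] = 2xy·y' + y^2
  d/dx[-21] = 0

The pieces without y' make up ∂F/∂x and the coefficient of y' is ∂F/∂y:
  ∂F/∂x = y^2,
  ∂F/∂y = 2xy.

Since d/dx[F] = ∂F/∂x + (∂F/∂y)·y' = 0, solve for y':
  (∂F/∂y)·y' = -∂F/∂x
  dy/dx = -(∂F/∂x)/(∂F/∂y) = -(y^2)/(2xy) = -y/(2x)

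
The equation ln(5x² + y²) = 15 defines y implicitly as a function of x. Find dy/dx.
Take d/dx of both sides. Since y is implicitly a function of x, the chain rule attaches a y' = dy/dx factor whenever we differentiate through y.

Set F(x, y) = (left side) − (right side), so the curve is F = 0. Differentiating each term of F:
  d/dx[ln(5x^2 + y^2)] = (10x + 2y·y')/(5x^2 + y^2)
  d/dx[-15] = 0

Collecting, the y'-free part is the partial derivative in x and the y' coefficient is the partial derivative in y:
  ∂F/∂x = 10x/(5x^2 + y^2)
  ∂F/∂y = 2y/(5x^2 + y^2)

so d/dx[F(x, y(x))] = ∂F/∂x + (∂F/∂y)·y' = 0. Rearranging,
  dy/dx = -(∂F/∂x)/(∂F/∂y) = -(10x/(5x^2 + y^2))/(2y/(5x^2 + y^2)) = -5x/y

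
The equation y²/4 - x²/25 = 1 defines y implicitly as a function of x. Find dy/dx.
Apply d/dx to both sides, remembering that y depends on x. Each occurrence of y therefore brings in a y' = dy/dx via the chain rule.

With F(x, y) equal to the left-hand side minus the right, differentiate F term by term:
  d/dx[-x^2/25] = -2x/25
  d/dx[y^2/4] = y·y'/2
  d/dx[-1] = 0
Adding these up, d/dx[F] = 0 becomes
  (-2x/25) + (y/2)·y' = 0,
so isolating y',
  dy/dx = -(-2x/25)/(y/2) = 4x/(25y)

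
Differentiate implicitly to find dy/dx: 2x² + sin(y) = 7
Differentiate the relation implicitly: treat y = y(x) and apply the chain rule, so every y-derivative picks up a y' = dy/dx factor.

With everything moved to the left-hand side, differentiate term by term:
  d/dx[2x^2] = 4x
  d/dx[sin(y)] = y'·cos(y)
  d/dx[-7] = 0

Separating the contributions that come from x directly and those that come through y:
  without y':      4x
  multiplying y':  cos(y)

so (4x) + (cos(y))·y' = 0, and therefore
  dy/dx = -(4x)/(cos(y)) = -4x/cos(y)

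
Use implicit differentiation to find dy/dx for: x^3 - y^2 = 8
Take d/dx of both sides. Since y is implicitly a function of x, the chain rule attaches a y' = dy/dx factor whenever we differentiate through y.

Set F(x, y) = (left side) − (right side), so the curve is F = 0. Differentiating each term of F:
  d/dx[x^3] = 3x^2
  d/dx[-y^2] = -2y·y'
  d/dx[-8] = 0

Collecting, the y'-free part is the partial derivative in x and the y' coefficient is the partial derivative in y:
  ∂F/∂x = 3x^2
  ∂F/∂y = -2y

so d/dx[F(x, y(x))] = ∂F/∂x + (∂F/∂y)·y' = 0. Rearranging,
  dy/dx = -(∂F/∂x)/(∂F/∂y) = -(3x^2)/(-2y) = 3x^2/(2y)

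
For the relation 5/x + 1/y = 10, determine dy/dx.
Take d/dx of both sides. Since y is implicitly a function of x, the chain rule attaches a y' = dy/dx factor whenever we differentiate through y.

Set F(x, y) = (left side) − (right side), so the curve is F = 0. Differentiating each term of F:
  d/dx[1/y] = -y'/y^2
  d/dx[5/x] = -5/x^2
  d/dx[-10] = 0

Collecting, the y'-free part is the partial derivative in x and the y' coefficient is the partial derivative in y:
  ∂F/∂x = -5/x^2
  ∂F/∂y = -1/y^2

so d/dx[F(x, y(x))] = ∂F/∂x + (∂F/∂y)·y' = 0. Rearranging,
  dy/dx = -(∂F/∂x)/(∂F/∂y) = -(-5/x^2)/(-1/y^2) = -5y^2/x^2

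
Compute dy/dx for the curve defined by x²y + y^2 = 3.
Differentiate both sides with respect to x, treating y as y(x). By the chain rule, any term containing y contributes a factor of y' = dy/dx when we differentiate it.

Move every term to one side and write the relation as F(x, y) = 0. Term by term,
  d/dx[x^2y] = x^2·y' + 2xy
  d/dx[y^2] = 2y·y'
  d/dx[-3] = 0

The pieces without y' make up ∂F/∂x and the coefficient of y' is ∂F/∂y:
  ∂F/∂x = 2xy,
  ∂F/∂y = x^2 + 2y.

Since d/dx[F] = ∂F/∂x + (∂F/∂y)·y' = 0, solve for y':
  (∂F/∂y)·y' = -∂F/∂x
  dy/dx = -(∂F/∂x)/(∂F/∂y) = -(2xy)/(x^2 + 2y) = -2xy/(x^2 + 2y)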